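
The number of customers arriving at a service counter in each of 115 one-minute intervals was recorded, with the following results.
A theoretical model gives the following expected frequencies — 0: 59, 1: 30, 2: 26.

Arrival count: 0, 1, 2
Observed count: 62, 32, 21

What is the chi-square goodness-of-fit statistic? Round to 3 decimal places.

1.247

0: (62 − 59)²/59 = 9/59 = 0.1525
1: (32 − 30)²/30 = 4/30 = 0.1333
2: (21 − 26)²/26 = 25/26 = 0.9615
Sum = 1.247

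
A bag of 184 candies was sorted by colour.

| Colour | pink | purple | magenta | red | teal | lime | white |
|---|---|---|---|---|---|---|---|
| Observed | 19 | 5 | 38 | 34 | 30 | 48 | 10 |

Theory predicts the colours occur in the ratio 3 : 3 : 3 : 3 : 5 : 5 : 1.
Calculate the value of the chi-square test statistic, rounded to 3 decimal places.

33.017

Ratio total = 23. Expected counts: 184×3/23 = 24, 184×3/23 = 24, 184×3/23 = 24, 184×3/23 = 24, 184×5/23 = 40, 184×5/23 = 40, 184×1/23 = 8.
pink: (19 − 24)²/24 = 25/24 = 1.0417
purple: (5 − 24)²/24 = 361/24 = 15.0417
magenta: (38 − 24)²/24 = 196/24 = 8.1667
red: (34 − 24)²/24 = 100/24 = 4.1667
teal: (30 − 40)²/40 = 100/40 = 2.5000
lime: (48 − 40)²/40 = 64/40 = 1.6000
white: (10 − 8)²/8 = 4/8 = 0.5000
Sum = 33.017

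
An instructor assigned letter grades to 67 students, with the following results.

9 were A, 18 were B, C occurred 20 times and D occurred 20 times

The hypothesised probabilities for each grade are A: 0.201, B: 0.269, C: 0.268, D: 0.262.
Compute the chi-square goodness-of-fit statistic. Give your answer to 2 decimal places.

Expected counts E_i = n·p_i: 67×0.201 = 13.467, 67×0.269 = 18.023, 67×0.268 = 17.956, 67×0.262 = 17.554.
A: (9 − 13.467)²/13.467 = 19.954089/13.467 = 1.482
B: (18 − 18.023)²/18.023 = 0.000529/18.023 = 0.000
C: (20 − 17.956)²/17.956 = 4.177936/17.956 = 0.233
D: (20 − 17.554)²/17.554 = 5.982916/17.554 = 0.341
Sum = 2.06

2.06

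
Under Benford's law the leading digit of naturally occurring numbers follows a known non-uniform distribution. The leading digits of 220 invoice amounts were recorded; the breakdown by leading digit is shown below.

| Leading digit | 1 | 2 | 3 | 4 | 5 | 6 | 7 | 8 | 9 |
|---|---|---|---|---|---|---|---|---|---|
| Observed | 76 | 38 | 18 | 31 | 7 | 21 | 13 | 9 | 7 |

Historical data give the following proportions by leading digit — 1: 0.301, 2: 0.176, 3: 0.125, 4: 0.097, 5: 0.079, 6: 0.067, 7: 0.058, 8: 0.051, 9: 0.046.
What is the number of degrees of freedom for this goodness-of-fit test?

8

There are k = 9 categories and no parameters were estimated from the data, so df = 9 − 1 = 8.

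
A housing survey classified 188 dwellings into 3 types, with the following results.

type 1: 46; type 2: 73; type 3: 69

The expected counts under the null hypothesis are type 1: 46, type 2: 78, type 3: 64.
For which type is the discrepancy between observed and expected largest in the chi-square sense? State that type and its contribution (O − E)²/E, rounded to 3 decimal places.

type 3, 0.391

cat         O        E   (O−E)²/E
type 1     46       46     0.0000
type 2     73       78     0.3205
type 3     69       64     0.3906
The largest term is for type 3: 0.391.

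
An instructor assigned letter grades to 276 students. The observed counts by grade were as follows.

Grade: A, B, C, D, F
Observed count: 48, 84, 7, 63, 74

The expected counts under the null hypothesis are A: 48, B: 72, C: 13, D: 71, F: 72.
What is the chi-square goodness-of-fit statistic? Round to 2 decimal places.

5.73

A: (48 − 48)²/48 = 0/48 = 0.000
B: (84 − 72)²/72 = 144/72 = 2.000
C: (7 − 13)²/13 = 36/13 = 2.769
D: (63 − 71)²/71 = 64/71 = 0.901
F: (74 − 72)²/72 = 4/72 = 0.056
Sum = 5.73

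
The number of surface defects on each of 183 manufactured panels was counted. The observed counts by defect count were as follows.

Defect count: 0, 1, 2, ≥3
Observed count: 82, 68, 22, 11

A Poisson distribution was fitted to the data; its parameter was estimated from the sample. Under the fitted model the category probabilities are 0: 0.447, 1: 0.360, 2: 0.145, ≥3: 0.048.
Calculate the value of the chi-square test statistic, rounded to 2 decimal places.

1.40

Expected counts E_i = n·p_i: 183×0.447 = 81.801, 183×0.360 = 65.88, 183×0.145 = 26.535, 183×0.048 = 8.784.
cat         O        E   (O−E)²/E
0          82   81.801      0.000
1          68    65.88      0.068
2          22   26.535      0.775
≥3         11    8.784      0.559
Sum = 1.40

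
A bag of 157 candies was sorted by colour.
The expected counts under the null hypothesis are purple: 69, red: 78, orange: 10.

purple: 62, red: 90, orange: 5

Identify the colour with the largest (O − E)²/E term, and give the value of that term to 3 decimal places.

orange, 2.500

χ² = (62−69)²/69 + (90−78)²/78 + (5−10)²/10
   = 0.7101 + 1.8462 + 2.5000
The largest term is for orange: 2.500.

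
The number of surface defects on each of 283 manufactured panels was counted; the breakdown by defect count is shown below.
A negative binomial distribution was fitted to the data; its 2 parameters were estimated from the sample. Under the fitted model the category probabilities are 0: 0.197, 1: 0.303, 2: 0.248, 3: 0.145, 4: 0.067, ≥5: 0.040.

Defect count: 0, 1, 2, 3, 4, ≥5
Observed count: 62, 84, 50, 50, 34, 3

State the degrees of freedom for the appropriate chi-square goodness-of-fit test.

There are k = 6 categories and 2 parameters estimated from the data, so df = 6 − 1 − 2 = 3.

3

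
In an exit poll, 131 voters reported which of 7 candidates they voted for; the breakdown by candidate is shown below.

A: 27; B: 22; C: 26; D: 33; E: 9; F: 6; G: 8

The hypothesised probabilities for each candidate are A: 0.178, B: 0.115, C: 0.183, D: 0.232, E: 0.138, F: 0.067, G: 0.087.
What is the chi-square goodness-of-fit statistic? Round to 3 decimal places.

Expected counts E_i = n·p_i: 131×0.178 = 23.318, 131×0.115 = 15.065, 131×0.183 = 23.973, 131×0.232 = 30.392, 131×0.138 = 18.078, 131×0.067 = 8.777, 131×0.087 = 11.397.
A: (27 − 23.318)²/23.318 = 13.557124/23.318 = 0.5814
B: (22 − 15.065)²/15.065 = 48.094225/15.065 = 3.1924
C: (26 − 23.973)²/23.973 = 4.108729/23.973 = 0.1714
D: (33 − 30.392)²/30.392 = 6.801664/30.392 = 0.2238
E: (9 − 18.078)²/18.078 = 82.410084/18.078 = 4.5586
F: (6 − 8.777)²/8.777 = 7.711729/8.777 = 0.8786
G: (8 − 11.397)²/11.397 = 11.539609/11.397 = 1.0125
Sum = 10.619

10.619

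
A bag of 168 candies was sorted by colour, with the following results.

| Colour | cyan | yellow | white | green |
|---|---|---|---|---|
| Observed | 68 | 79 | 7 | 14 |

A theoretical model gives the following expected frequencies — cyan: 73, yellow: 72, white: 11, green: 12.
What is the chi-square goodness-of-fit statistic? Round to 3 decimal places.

2.811

cyan: (68 − 73)²/73 = 25/73 = 0.3425
yellow: (79 − 72)²/72 = 49/72 = 0.6806
white: (7 − 11)²/11 = 16/11 = 1.4545
green: (14 − 12)²/12 = 4/12 = 0.3333
Sum = 2.811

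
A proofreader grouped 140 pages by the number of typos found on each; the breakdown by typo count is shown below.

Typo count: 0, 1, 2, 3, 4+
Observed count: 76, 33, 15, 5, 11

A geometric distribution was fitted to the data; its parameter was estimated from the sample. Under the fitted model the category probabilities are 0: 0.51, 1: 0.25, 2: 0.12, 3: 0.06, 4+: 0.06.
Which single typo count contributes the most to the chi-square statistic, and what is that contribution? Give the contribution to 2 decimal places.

Expected counts E_i = n·p_i: 140×0.51 = 71.4, 140×0.25 = 35, 140×0.12 = 16.8, 140×0.06 = 8.4, 140×0.06 = 8.4.
cat         O        E   (O−E)²/E
0          76     71.4      0.296
1          33       35      0.114
2          15     16.8      0.193
3           5      8.4      1.376
4+         11      8.4      0.805
The largest term is for 3: 1.38.

3, 1.38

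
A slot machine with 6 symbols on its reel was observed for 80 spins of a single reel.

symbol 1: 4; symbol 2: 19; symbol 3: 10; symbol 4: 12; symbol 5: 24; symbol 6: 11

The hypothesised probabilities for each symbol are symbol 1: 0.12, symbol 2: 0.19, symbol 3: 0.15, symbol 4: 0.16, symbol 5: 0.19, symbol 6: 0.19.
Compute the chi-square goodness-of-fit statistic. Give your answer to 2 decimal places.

10.86

Expected counts E_i = n·p_i: 80×0.12 = 9.6, 80×0.19 = 15.2, 80×0.15 = 12, 80×0.16 = 12.8, 80×0.19 = 15.2, 80×0.19 = 15.2.
χ² = (4−9.6)²/9.6 + (19−15.2)²/15.2 + (10−12)²/12 + (12−12.8)²/12.8 + (24−15.2)²/15.2 + (11−15.2)²/15.2
   = 3.267 + 0.950 + 0.333 + 0.050 + 5.095 + 1.161
Sum = 10.86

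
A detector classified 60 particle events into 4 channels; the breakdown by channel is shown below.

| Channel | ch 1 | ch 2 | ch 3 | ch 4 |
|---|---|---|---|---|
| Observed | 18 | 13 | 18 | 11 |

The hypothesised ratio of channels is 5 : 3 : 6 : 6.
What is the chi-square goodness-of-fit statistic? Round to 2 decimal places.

5.10

Ratio total = 20. Expected counts: 60×5/20 = 15, 60×3/20 = 9, 60×6/20 = 18, 60×6/20 = 18.
ch 1: (18 − 15)²/15 = 9/15 = 0.600
ch 2: (13 − 9)²/9 = 16/9 = 1.778
ch 3: (18 − 18)²/18 = 0/18 = 0.000
ch 4: (11 − 18)²/18 = 49/18 = 2.722
Sum = 5.10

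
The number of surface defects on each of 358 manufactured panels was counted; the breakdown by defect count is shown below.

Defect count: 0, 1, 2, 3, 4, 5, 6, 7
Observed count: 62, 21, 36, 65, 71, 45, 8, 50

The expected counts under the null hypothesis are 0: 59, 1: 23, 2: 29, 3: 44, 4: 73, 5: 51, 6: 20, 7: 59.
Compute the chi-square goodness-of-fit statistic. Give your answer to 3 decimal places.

χ² = (62−59)²/59 + (21−23)²/23 + (36−29)²/29 + (65−44)²/44 + (71−73)²/73 + (45−51)²/51 + (8−20)²/20 + (50−59)²/59
   = 0.1525 + 0.1739 + 1.6897 + 10.0227 + 0.0548 + 0.7059 + 7.2000 + 1.3729
Sum = 21.372

21.372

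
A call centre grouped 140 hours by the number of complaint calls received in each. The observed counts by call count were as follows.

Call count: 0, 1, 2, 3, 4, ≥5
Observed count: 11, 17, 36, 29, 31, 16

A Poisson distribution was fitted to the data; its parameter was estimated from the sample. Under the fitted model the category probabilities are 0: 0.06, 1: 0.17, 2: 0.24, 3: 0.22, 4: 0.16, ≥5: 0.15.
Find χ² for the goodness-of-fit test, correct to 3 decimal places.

Expected counts E_i = n·p_i: 140×0.06 = 8.4, 140×0.17 = 23.8, 140×0.24 = 33.6, 140×0.22 = 30.8, 140×0.16 = 22.4, 140×0.15 = 21.
cat         O        E   (O−E)²/E
0          11      8.4     0.8048
1          17     23.8     1.9429
2          36     33.6     0.1714
3          29     30.8     0.1052
4          31     22.4     3.3018
≥5         16       21     1.1905
Sum = 7.517

7.517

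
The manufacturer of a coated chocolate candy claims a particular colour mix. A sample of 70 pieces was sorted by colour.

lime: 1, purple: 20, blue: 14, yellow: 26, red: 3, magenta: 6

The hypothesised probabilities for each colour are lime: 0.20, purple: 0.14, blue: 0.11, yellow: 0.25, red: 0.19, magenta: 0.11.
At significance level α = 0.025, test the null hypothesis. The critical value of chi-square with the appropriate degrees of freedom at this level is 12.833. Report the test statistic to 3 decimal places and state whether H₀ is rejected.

40.323; reject

Expected counts E_i = n·p_i: 70×0.20 = 14, 70×0.14 = 9.8, 70×0.11 = 7.7, 70×0.25 = 17.5, 70×0.19 = 13.3, 70×0.11 = 7.7.
cat          O        E   (O−E)²/E
lime         1       14    12.0714
purple      20      9.8    10.6163
blue        14      7.7     5.1545
yellow      26     17.5     4.1286
red          3     13.3     7.9767
magenta      6      7.7     0.3753
Sum = 40.323
df = 5. Since 40.323 > 12.833, we reject H₀.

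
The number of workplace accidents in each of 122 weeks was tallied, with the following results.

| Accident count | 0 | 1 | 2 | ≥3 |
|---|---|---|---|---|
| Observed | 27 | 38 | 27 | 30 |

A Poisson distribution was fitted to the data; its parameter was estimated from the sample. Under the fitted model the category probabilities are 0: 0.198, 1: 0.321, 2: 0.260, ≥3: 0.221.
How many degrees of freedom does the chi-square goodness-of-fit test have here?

2

There are k = 4 categories and 1 parameter estimated from the data, so df = 4 − 1 − 1 = 2.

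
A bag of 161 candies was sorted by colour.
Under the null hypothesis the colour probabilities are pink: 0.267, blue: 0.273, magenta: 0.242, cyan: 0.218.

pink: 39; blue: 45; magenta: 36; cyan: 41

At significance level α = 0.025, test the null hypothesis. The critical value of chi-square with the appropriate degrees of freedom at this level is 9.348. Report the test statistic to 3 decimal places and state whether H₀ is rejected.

Expected counts E_i = n·p_i: 161×0.267 = 42.987, 161×0.273 = 43.953, 161×0.242 = 38.962, 161×0.218 = 35.098.
χ² = (39−42.987)²/42.987 + (45−43.953)²/43.953 + (36−38.962)²/38.962 + (41−35.098)²/35.098
   = 0.3698 + 0.0249 + 0.2252 + 0.9925
Sum = 1.612
df = 3. Since 1.612 < 9.348, we do not reject H₀.

1.612; do not reject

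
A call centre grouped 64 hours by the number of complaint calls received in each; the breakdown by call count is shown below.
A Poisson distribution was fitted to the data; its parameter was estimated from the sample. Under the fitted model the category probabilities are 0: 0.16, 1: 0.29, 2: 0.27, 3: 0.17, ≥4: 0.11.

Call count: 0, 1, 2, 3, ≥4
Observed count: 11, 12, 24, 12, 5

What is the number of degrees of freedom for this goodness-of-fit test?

3

There are k = 5 categories and 1 parameter estimated from the data, so df = 5 − 1 − 1 = 3.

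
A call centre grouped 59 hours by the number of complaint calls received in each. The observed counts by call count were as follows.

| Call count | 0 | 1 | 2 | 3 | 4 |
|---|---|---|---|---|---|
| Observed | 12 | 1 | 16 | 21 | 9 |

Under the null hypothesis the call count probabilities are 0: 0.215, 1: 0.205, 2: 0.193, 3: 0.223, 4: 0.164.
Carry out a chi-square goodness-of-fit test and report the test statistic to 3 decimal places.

16.806

Expected counts E_i = n·p_i: 59×0.215 = 12.685, 59×0.205 = 12.095, 59×0.193 = 11.387, 59×0.223 = 13.157, 59×0.164 = 9.676.
0: (12 − 12.685)²/12.685 = 0.469225/12.685 = 0.0370
1: (1 − 12.095)²/12.095 = 123.099025/12.095 = 10.1777
2: (16 − 11.387)²/11.387 = 21.279769/11.387 = 1.8688
3: (21 − 13.157)²/13.157 = 61.512649/13.157 = 4.6753
4: (9 − 9.676)²/9.676 = 0.456976/9.676 = 0.0472
Sum = 16.806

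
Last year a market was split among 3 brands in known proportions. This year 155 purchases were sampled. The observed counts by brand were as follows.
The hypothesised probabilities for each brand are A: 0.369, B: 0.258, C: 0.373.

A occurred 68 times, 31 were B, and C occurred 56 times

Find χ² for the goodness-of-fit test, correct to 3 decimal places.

Expected counts E_i = n·p_i: 155×0.369 = 57.195, 155×0.258 = 39.99, 155×0.373 = 57.815.
A: (68 − 57.195)²/57.195 = 116.748025/57.195 = 2.0412
B: (31 − 39.99)²/39.99 = 80.8201/39.99 = 2.0210
C: (56 − 57.815)²/57.815 = 3.294225/57.815 = 0.0570
Sum = 4.119

4.119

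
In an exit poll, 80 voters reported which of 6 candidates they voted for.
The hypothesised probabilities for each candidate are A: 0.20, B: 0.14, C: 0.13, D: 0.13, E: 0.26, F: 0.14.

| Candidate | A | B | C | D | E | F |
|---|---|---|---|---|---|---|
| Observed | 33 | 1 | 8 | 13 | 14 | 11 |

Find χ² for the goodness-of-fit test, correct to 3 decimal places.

Expected counts E_i = n·p_i: 80×0.20 = 16, 80×0.14 = 11.2, 80×0.13 = 10.4, 80×0.13 = 10.4, 80×0.26 = 20.8, 80×0.14 = 11.2.
A: (33 − 16)²/16 = 289/16 = 18.0625
B: (1 − 11.2)²/11.2 = 104.04/11.2 = 9.2893
C: (8 − 10.4)²/10.4 = 5.76/10.4 = 0.5538
D: (13 − 10.4)²/10.4 = 6.76/10.4 = 0.6500
E: (14 − 20.8)²/20.8 = 46.24/20.8 = 2.2231
F: (11 − 11.2)²/11.2 = 0.04/11.2 = 0.0036
Sum = 30.782

30.782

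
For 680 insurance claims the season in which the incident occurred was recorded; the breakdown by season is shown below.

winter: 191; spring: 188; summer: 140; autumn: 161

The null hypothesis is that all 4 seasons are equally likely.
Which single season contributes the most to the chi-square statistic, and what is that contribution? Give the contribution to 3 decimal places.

summer, 5.294

Under H₀ each category has probability 1/4, so each expected count is 680/4 = 170.
χ² = (191−170)²/170 + (188−170)²/170 + (140−170)²/170 + (161−170)²/170
   = 2.5941 + 1.9059 + 5.2941 + 0.4765
The largest term is for summer: 5.294.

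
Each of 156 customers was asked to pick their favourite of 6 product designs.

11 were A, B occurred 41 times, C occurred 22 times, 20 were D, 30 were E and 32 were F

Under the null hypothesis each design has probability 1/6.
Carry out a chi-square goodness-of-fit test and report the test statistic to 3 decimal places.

Expected count for each of the 6 categories: 156/6 = 26.
χ² = (11−26)²/26 + (41−26)²/26 + (22−26)²/26 + (20−26)²/26 + (30−26)²/26 + (32−26)²/26
   = 8.6538 + 8.6538 + 0.6154 + 1.3846 + 0.6154 + 1.3846
Sum = 21.308

21.308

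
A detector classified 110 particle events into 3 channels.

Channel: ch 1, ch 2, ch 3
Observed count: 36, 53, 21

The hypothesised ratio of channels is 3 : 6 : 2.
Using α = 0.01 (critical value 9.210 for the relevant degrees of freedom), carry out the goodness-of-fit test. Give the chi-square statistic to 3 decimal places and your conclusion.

Ratio total = 11. Expected counts: 110×3/11 = 30, 110×6/11 = 60, 110×2/11 = 20.
χ² = (36−30)²/30 + (53−60)²/60 + (21−20)²/20
   = 1.2000 + 0.8167 + 0.0500
Sum = 2.067
df = 2. Since 2.067 < 9.210, we do not reject H₀.

2.067; do not reject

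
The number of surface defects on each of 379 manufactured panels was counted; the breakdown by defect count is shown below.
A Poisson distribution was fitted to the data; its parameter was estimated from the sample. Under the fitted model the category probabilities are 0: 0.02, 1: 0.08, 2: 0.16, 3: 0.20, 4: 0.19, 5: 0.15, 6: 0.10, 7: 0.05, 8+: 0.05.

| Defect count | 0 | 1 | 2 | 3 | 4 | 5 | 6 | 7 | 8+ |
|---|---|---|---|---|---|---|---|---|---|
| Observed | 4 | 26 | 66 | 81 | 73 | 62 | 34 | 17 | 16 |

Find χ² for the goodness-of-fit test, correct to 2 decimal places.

Expected counts E_i = n·p_i: 379×0.02 = 7.58, 379×0.08 = 30.32, 379×0.16 = 60.64, 379×0.20 = 75.8, 379×0.19 = 72.01, 379×0.15 = 56.85, 379×0.10 = 37.9, 379×0.05 = 18.95, 379×0.05 = 18.95.
χ² = (4−7.58)²/7.58 + (26−30.32)²/30.32 + (66−60.64)²/60.64 + (81−75.8)²/75.8 + (73−72.01)²/72.01 + (62−56.85)²/56.85 + (34−37.9)²/37.9 + (17−18.95)²/18.95 + (16−18.95)²/18.95
   = 1.691 + 0.616 + 0.474 + 0.357 + 0.014 + 0.467 + 0.401 + 0.201 + 0.459
Sum = 4.68

4.68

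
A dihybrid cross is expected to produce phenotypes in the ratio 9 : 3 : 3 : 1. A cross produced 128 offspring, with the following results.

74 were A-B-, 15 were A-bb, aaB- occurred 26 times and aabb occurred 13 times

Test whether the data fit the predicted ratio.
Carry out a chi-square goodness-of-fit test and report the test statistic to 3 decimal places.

Ratio total = 16. Expected counts: 128×9/16 = 72, 128×3/16 = 24, 128×3/16 = 24, 128×1/16 = 8.
χ² = (74−72)²/72 + (15−24)²/24 + (26−24)²/24 + (13−8)²/8
   = 0.0556 + 3.3750 + 0.1667 + 3.1250
Sum = 6.722

6.722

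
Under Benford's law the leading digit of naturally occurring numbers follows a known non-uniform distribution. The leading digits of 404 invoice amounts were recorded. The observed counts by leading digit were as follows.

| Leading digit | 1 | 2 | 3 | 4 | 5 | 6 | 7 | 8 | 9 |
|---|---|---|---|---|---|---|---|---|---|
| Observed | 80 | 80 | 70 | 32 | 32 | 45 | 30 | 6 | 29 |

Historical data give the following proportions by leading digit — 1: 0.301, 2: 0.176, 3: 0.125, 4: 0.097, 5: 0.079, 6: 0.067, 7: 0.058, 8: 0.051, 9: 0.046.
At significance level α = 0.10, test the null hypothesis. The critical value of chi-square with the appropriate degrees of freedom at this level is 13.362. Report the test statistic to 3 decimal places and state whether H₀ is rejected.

Expected counts E_i = n·p_i: 404×0.301 = 121.604, 404×0.176 = 71.104, 404×0.125 = 50.5, 404×0.097 = 39.188, 404×0.079 = 31.916, 404×0.067 = 27.068, 404×0.058 = 23.432, 404×0.051 = 20.604, 404×0.046 = 18.584.
cat         O        E   (O−E)²/E
1          80  121.604    14.2338
2          80   71.104     1.1130
3          70     50.5     7.5297
4          32   39.188     1.3184
5          32   31.916     0.0002
6          45   27.068    11.8796
7          30   23.432     1.8410
8           6   20.604    10.3512
9          29   18.584     5.8380
Sum = 54.105
df = 8. Since 54.105 > 13.362, we reject H₀.

54.105; reject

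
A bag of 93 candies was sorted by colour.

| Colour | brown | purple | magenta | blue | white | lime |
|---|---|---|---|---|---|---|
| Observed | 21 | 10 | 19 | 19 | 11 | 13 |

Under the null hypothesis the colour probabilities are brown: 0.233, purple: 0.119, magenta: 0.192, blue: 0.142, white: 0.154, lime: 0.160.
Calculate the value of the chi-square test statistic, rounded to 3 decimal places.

Expected counts E_i = n·p_i: 93×0.233 = 21.669, 93×0.119 = 11.067, 93×0.192 = 17.856, 93×0.142 = 13.206, 93×0.154 = 14.322, 93×0.160 = 14.88.
cat          O        E   (O−E)²/E
brown       21   21.669     0.0207
purple      10   11.067     0.1029
magenta     19   17.856     0.0733
blue        19   13.206     2.5421
white       11   14.322     0.7705
lime        13    14.88     0.2375
Sum = 3.747

3.747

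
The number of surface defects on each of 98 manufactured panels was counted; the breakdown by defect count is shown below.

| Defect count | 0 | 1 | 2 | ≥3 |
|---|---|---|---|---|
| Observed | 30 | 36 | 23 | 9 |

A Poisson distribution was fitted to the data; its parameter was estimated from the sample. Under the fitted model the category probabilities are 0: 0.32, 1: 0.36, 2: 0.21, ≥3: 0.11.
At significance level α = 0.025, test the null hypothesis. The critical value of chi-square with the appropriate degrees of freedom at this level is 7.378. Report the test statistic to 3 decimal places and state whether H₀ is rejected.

0.652; do not reject

Expected counts E_i = n·p_i: 98×0.32 = 31.36, 98×0.36 = 35.28, 98×0.21 = 20.58, 98×0.11 = 10.78.
χ² = (30−31.36)²/31.36 + (36−35.28)²/35.28 + (23−20.58)²/20.58 + (9−10.78)²/10.78
   = 0.0590 + 0.0147 + 0.2846 + 0.2939
Sum = 0.652
df = 2. Since 0.652 < 7.378, we do not reject H₀.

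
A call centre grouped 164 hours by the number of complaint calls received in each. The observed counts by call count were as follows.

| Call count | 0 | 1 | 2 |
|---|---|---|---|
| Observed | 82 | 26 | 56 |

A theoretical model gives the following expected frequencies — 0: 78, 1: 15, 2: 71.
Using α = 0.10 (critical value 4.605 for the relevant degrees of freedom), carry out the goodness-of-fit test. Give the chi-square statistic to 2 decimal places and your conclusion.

cat         O        E   (O−E)²/E
0          82       78      0.205
1          26       15      8.067
2          56       71      3.169
Sum = 11.44
df = 2. Since 11.44 > 4.605, we reject H₀.

11.44; reject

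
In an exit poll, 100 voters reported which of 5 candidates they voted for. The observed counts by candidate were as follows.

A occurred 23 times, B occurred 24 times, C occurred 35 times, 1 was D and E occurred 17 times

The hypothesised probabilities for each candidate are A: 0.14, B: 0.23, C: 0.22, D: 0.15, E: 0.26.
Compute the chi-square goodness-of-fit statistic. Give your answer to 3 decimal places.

Expected counts E_i = n·p_i: 100×0.14 = 14, 100×0.23 = 23, 100×0.22 = 22, 100×0.15 = 15, 100×0.26 = 26.
A: (23 − 14)²/14 = 81/14 = 5.7857
B: (24 − 23)²/23 = 1/23 = 0.0435
C: (35 − 22)²/22 = 169/22 = 7.6818
D: (1 − 15)²/15 = 196/15 = 13.0667
E: (17 − 26)²/26 = 81/26 = 3.1154
Sum = 29.693

29.693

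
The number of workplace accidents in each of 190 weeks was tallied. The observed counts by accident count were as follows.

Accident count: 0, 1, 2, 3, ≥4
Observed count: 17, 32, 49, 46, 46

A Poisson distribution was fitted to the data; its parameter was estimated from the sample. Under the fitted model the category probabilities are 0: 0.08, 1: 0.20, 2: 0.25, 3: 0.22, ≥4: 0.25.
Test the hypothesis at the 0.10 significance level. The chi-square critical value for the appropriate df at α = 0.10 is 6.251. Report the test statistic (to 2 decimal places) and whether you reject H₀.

Expected counts E_i = n·p_i: 190×0.08 = 15.2, 190×0.20 = 38, 190×0.25 = 47.5, 190×0.22 = 41.8, 190×0.25 = 47.5.
0: (17 − 15.2)²/15.2 = 3.24/15.2 = 0.213
1: (32 − 38)²/38 = 36/38 = 0.947
2: (49 − 47.5)²/47.5 = 2.25/47.5 = 0.047
3: (46 − 41.8)²/41.8 = 17.64/41.8 = 0.422
≥4: (46 − 47.5)²/47.5 = 2.25/47.5 = 0.047
Sum = 1.68
df = 3. Since 1.68 < 6.251, we do not reject H₀.

1.68; do not reject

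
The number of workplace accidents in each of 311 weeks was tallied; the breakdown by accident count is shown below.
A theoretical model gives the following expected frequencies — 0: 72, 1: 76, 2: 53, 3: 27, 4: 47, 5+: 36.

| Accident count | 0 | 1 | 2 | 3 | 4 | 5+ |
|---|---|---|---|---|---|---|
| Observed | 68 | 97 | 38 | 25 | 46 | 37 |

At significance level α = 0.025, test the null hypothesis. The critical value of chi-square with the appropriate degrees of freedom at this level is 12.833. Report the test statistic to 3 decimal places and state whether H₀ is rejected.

χ² = (68−72)²/72 + (97−76)²/76 + (38−53)²/53 + (25−27)²/27 + (46−47)²/47 + (37−36)²/36
   = 0.2222 + 5.8026 + 4.2453 + 0.1481 + 0.0213 + 0.0278
Sum = 10.467
df = 5. Since 10.467 < 12.833, we do not reject H₀.

10.467; do not reject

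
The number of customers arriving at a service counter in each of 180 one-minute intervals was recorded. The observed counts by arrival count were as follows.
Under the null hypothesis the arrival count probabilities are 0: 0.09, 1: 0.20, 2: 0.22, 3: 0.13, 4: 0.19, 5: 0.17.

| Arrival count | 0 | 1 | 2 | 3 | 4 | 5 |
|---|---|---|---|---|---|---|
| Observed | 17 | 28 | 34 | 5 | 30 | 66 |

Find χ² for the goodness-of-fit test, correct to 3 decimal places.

58.546

Expected counts E_i = n·p_i: 180×0.09 = 16.2, 180×0.20 = 36, 180×0.22 = 39.6, 180×0.13 = 23.4, 180×0.19 = 34.2, 180×0.17 = 30.6.
χ² = (17−16.2)²/16.2 + (28−36)²/36 + (34−39.6)²/39.6 + (5−23.4)²/23.4 + (30−34.2)²/34.2 + (66−30.6)²/30.6
   = 0.0395 + 1.7778 + 0.7919 + 14.4684 + 0.5158 + 40.9529
Sum = 58.546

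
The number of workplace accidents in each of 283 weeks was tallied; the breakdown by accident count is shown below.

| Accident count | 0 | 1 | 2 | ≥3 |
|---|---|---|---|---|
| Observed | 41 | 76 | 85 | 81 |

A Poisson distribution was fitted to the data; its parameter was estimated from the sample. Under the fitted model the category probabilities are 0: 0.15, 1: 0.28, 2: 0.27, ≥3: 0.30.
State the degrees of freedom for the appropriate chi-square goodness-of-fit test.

There are k = 4 categories and 1 parameter estimated from the data, so df = 4 − 1 − 1 = 2.

2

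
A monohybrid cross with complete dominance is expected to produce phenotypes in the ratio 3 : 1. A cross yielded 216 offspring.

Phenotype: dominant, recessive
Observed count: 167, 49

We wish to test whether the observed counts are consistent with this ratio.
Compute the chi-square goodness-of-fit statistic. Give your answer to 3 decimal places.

Ratio total = 4. Expected counts: 216×3/4 = 162, 216×1/4 = 54.
cat            O        E   (O−E)²/E
dominant     167      162     0.1543
recessive     49       54     0.4630
Sum = 0.617

0.617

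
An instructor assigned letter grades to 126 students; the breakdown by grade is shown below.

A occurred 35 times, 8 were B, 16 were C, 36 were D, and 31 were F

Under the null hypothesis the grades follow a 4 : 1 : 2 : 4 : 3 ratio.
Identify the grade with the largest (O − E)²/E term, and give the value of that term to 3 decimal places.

F, 0.593

Ratio total = 14. Expected counts: 126×4/14 = 36, 126×1/14 = 9, 126×2/14 = 18, 126×4/14 = 36, 126×3/14 = 27.
A: (35 − 36)²/36 = 1/36 = 0.0278
B: (8 − 9)²/9 = 1/9 = 0.1111
C: (16 − 18)²/18 = 4/18 = 0.2222
D: (36 − 36)²/36 = 0/36 = 0.0000
F: (31 − 27)²/27 = 16/27 = 0.5926
The largest term is for F: 0.593.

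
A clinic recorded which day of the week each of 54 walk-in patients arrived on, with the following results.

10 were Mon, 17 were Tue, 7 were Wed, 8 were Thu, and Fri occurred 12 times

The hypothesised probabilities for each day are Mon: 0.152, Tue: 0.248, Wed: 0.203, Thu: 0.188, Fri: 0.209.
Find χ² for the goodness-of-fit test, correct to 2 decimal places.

Expected counts E_i = n·p_i: 54×0.152 = 8.208, 54×0.248 = 13.392, 54×0.203 = 10.962, 54×0.188 = 10.152, 54×0.209 = 11.286.
cat         O        E   (O−E)²/E
Mon        10    8.208      0.391
Tue        17   13.392      0.972
Wed         7   10.962      1.432
Thu         8   10.152      0.456
Fri        12   11.286      0.045
Sum = 3.30

3.30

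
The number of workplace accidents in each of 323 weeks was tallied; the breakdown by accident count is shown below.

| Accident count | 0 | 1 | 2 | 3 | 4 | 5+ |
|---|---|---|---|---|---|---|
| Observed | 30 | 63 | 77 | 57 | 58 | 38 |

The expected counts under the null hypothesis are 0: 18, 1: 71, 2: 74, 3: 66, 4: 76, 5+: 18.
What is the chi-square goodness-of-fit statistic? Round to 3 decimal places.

cat         O        E   (O−E)²/E
0          30       18     8.0000
1          63       71     0.9014
2          77       74     0.1216
3          57       66     1.2273
4          58       76     4.2632
5+         38       18    22.2222
Sum = 36.736

36.736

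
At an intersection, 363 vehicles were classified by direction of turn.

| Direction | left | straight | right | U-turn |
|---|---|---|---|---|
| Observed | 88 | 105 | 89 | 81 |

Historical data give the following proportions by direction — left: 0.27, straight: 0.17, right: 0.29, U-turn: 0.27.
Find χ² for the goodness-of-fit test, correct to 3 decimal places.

Expected counts E_i = n·p_i: 363×0.27 = 98.01, 363×0.17 = 61.71, 363×0.29 = 105.27, 363×0.27 = 98.01.
χ² = (88−98.01)²/98.01 + (105−61.71)²/61.71 + (89−105.27)²/105.27 + (81−98.01)²/98.01
   = 1.0223 + 30.3682 + 2.5146 + 2.9521
Sum = 36.857

36.857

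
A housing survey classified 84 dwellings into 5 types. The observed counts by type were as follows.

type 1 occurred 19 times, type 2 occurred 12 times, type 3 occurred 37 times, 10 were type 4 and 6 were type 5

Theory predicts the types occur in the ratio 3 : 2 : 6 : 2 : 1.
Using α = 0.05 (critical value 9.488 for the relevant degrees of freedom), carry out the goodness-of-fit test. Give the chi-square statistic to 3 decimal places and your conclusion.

Ratio total = 14. Expected counts: 84×3/14 = 18, 84×2/14 = 12, 84×6/14 = 36, 84×2/14 = 12, 84×1/14 = 6.
type 1: (19 − 18)²/18 = 1/18 = 0.0556
type 2: (12 − 12)²/12 = 0/12 = 0.0000
type 3: (37 − 36)²/36 = 1/36 = 0.0278
type 4: (10 − 12)²/12 = 4/12 = 0.3333
type 5: (6 − 6)²/6 = 0/6 = 0.0000
Sum = 0.417
df = 4. Since 0.417 < 9.488, we do not reject H₀.

0.417; do not reject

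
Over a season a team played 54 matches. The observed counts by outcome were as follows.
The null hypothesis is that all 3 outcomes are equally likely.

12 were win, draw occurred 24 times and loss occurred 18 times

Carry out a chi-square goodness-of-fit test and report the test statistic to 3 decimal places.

4.000

Expected count for each of the 3 categories: 54/3 = 18.
cat         O        E   (O−E)²/E
win        12       18     2.0000
draw       24       18     2.0000
loss       18       18     0.0000
Sum = 4.000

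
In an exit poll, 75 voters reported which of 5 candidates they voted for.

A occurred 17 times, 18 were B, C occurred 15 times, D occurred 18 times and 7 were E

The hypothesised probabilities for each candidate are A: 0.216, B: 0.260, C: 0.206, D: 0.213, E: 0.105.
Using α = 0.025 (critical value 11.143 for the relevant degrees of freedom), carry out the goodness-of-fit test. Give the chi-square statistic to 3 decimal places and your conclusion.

0.522; do not reject

Expected counts E_i = n·p_i: 75×0.216 = 16.2, 75×0.260 = 19.5, 75×0.206 = 15.45, 75×0.213 = 15.975, 75×0.105 = 7.875.
χ² = (17−16.2)²/16.2 + (18−19.5)²/19.5 + (15−15.45)²/15.45 + (18−15.975)²/15.975 + (7−7.875)²/7.875
   = 0.0395 + 0.1154 + 0.0131 + 0.2567 + 0.0972
Sum = 0.522
df = 4. Since 0.522 < 11.143, we do not reject H₀.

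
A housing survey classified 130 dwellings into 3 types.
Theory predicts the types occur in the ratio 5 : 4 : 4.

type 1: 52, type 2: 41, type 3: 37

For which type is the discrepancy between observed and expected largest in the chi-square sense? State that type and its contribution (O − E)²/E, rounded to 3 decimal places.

Ratio total = 13. Expected counts: 130×5/13 = 50, 130×4/13 = 40, 130×4/13 = 40.
χ² = (52−50)²/50 + (41−40)²/40 + (37−40)²/40
   = 0.0800 + 0.0250 + 0.2250
The largest term is for type 3: 0.225.

type 3, 0.225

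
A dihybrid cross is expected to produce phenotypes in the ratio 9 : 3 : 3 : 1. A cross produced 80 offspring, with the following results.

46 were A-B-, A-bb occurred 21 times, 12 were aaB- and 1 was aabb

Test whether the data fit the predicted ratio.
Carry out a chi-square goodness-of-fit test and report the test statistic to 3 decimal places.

6.222

Ratio total = 16. Expected counts: 80×9/16 = 45, 80×3/16 = 15, 80×3/16 = 15, 80×1/16 = 5.
cat         O        E   (O−E)²/E
A-B-       46       45     0.0222
A-bb       21       15     2.4000
aaB-       12       15     0.6000
aabb        1        5     3.2000
Sum = 6.222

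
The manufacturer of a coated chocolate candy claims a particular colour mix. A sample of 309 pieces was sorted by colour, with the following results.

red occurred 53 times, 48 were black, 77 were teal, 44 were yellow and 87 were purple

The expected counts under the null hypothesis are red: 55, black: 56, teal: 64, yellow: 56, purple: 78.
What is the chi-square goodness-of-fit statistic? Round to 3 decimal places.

7.466

red: (53 − 55)²/55 = 4/55 = 0.0727
black: (48 − 56)²/56 = 64/56 = 1.1429
teal: (77 − 64)²/64 = 169/64 = 2.6406
yellow: (44 − 56)²/56 = 144/56 = 2.5714
purple: (87 − 78)²/78 = 81/78 = 1.0385
Sum = 7.466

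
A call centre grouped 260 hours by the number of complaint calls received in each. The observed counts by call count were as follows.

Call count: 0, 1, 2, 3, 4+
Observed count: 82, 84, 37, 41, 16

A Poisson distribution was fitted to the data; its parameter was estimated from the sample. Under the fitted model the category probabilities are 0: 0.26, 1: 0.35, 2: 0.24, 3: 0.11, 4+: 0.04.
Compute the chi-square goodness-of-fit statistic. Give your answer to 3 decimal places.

22.337

Expected counts E_i = n·p_i: 260×0.26 = 67.6, 260×0.35 = 91, 260×0.24 = 62.4, 260×0.11 = 28.6, 260×0.04 = 10.4.
0: (82 − 67.6)²/67.6 = 207.36/67.6 = 3.0675
1: (84 − 91)²/91 = 49/91 = 0.5385
2: (37 − 62.4)²/62.4 = 645.16/62.4 = 10.3391
3: (41 − 28.6)²/28.6 = 153.76/28.6 = 5.3762
4+: (16 − 10.4)²/10.4 = 31.36/10.4 = 3.0154
Sum = 22.337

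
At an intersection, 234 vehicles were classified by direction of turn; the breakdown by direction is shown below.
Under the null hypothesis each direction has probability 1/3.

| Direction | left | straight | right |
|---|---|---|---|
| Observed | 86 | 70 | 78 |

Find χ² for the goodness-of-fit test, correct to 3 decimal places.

1.641

Expected count for each of the 3 categories: 234/3 = 78.
cat           O        E   (O−E)²/E
left         86       78     0.8205
straight     70       78     0.8205
right        78       78     0.0000
Sum = 1.641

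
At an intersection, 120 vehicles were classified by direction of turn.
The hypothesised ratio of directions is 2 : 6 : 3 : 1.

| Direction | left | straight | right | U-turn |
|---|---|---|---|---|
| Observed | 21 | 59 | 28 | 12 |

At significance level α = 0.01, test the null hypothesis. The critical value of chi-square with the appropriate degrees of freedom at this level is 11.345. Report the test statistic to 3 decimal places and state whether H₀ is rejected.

0.600; do not reject

Ratio total = 12. Expected counts: 120×2/12 = 20, 120×6/12 = 60, 120×3/12 = 30, 120×1/12 = 10.
left: (21 − 20)²/20 = 1/20 = 0.0500
straight: (59 − 60)²/60 = 1/60 = 0.0167
right: (28 − 30)²/30 = 4/30 = 0.1333
U-turn: (12 − 10)²/10 = 4/10 = 0.4000
Sum = 0.600
df = 3. Since 0.600 < 11.345, we do not reject H₀.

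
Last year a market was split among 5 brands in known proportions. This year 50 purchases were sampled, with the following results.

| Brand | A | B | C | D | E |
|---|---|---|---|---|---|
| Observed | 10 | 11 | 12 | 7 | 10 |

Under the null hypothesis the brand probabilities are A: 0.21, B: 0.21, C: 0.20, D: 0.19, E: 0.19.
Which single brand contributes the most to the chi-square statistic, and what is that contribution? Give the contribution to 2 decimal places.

D, 0.66

Expected counts E_i = n·p_i: 50×0.21 = 10.5, 50×0.21 = 10.5, 50×0.20 = 10, 50×0.19 = 9.5, 50×0.19 = 9.5.
χ² = (10−10.5)²/10.5 + (11−10.5)²/10.5 + (12−10)²/10 + (7−9.5)²/9.5 + (10−9.5)²/9.5
   = 0.024 + 0.024 + 0.400 + 0.658 + 0.026
The largest term is for D: 0.66.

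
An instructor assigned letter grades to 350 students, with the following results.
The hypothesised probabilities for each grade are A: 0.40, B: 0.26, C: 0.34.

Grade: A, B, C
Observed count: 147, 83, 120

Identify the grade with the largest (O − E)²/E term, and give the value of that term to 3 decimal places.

B, 0.703

Expected counts E_i = n·p_i: 350×0.40 = 140, 350×0.26 = 91, 350×0.34 = 119.
cat         O        E   (O−E)²/E
A         147      140     0.3500
B          83       91     0.7033
C         120      119     0.0084
The largest term is for B: 0.703.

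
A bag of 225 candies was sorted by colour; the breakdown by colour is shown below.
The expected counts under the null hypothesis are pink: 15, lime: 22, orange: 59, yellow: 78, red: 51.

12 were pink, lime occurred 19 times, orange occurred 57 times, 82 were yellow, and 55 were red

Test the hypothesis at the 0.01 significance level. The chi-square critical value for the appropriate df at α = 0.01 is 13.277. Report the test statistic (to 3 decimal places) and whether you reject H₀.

1.596; do not reject

cat         O        E   (O−E)²/E
pink       12       15     0.6000
lime       19       22     0.4091
orange     57       59     0.0678
yellow     82       78     0.2051
red        55       51     0.3137
Sum = 1.596
df = 4. Since 1.596 < 13.277, we do not reject H₀.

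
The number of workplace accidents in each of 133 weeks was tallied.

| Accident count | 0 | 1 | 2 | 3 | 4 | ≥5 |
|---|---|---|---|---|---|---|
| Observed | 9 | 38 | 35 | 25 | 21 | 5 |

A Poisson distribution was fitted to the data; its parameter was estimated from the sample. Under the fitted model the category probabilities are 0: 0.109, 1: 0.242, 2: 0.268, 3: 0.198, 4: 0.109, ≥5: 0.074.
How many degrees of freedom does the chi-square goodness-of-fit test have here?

There are k = 6 categories and 1 parameter estimated from the data, so df = 6 − 1 − 1 = 4.

4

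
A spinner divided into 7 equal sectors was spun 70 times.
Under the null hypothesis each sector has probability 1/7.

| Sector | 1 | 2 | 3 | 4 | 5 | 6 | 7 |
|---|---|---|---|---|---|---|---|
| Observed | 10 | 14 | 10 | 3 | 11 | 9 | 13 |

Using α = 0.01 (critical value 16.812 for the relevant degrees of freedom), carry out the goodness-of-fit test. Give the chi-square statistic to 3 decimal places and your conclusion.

7.600; do not reject

Under H₀ each category has probability 1/7, so each expected count is 70/7 = 10.
1: (10 − 10)²/10 = 0/10 = 0.0000
2: (14 − 10)²/10 = 16/10 = 1.6000
3: (10 − 10)²/10 = 0/10 = 0.0000
4: (3 − 10)²/10 = 49/10 = 4.9000
5: (11 − 10)²/10 = 1/10 = 0.1000
6: (9 − 10)²/10 = 1/10 = 0.1000
7: (13 − 10)²/10 = 9/10 = 0.9000
Sum = 7.600
df = 6. Since 7.600 < 16.812, we do not reject H₀.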